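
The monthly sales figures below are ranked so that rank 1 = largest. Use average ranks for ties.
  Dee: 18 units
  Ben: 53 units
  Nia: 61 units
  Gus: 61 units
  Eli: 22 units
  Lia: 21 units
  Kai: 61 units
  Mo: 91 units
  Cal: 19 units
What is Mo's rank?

1

Sorted (descending): 91, 61, 61, 61, 53, 22, 21, 19, 18
The 3 values of 61 occupy positions 2–4 → average rank 3.
Mo has value 91 units → rank 1.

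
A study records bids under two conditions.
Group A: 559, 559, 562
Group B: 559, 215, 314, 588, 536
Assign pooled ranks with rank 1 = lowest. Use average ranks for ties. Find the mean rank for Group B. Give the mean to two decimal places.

3.80

Sorted (ascending): 215, 314, 536, 559, 559, 559, 562, 588
The 3 values of 559 occupy positions 4–6 → average rank 5.
Group B values → pooled ranks: 559→5, 215→1, 314→2, 588→8, 536→3
Mean rank = (5 + 1 + 2 + 8 + 3) / 5 = 3.80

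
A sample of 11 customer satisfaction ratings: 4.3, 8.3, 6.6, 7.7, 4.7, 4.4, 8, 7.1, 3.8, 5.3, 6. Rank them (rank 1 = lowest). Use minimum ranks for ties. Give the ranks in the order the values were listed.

Sorted (ascending): 3.8, 4.3, 4.4, 4.7, 5.3, 6, 6.6, 7.1, 7.7, 8, 8.3
No ties — each value takes its position as its rank.

2, 11, 7, 9, 4, 3, 10, 8, 1, 5, 6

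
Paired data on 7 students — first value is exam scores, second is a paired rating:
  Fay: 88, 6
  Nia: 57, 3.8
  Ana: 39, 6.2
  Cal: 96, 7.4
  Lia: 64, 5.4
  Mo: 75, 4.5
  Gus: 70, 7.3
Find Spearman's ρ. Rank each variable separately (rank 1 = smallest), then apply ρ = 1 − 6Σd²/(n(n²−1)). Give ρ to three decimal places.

Ranks of variable 1: 6, 2, 1, 7, 3, 5, 4
Ranks of variable 2: 4, 1, 5, 7, 3, 2, 6
d = r₁ − r₂: 2, 1, -4, 0, 0, 3, -2
d²: 4, 1, 16, 0, 0, 9, 4; Σd² = 34
ρ = 1 − 6·34/(7·48) = 1 − 204/336 = 0.393

0.393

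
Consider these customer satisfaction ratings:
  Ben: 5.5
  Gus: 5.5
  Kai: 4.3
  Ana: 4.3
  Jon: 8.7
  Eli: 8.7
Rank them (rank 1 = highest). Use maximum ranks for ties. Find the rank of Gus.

4

Sorted (descending): 8.7, 8.7, 5.5, 5.5, 4.3, 4.3
The 2 values of 8.7 occupy positions 1–2 → each gets rank 2.
The 2 values of 5.5 occupy positions 3–4 → each gets rank 4.
The 2 values of 4.3 occupy positions 5–6 → each gets rank 6.
Gus has value 5.5 → rank 4.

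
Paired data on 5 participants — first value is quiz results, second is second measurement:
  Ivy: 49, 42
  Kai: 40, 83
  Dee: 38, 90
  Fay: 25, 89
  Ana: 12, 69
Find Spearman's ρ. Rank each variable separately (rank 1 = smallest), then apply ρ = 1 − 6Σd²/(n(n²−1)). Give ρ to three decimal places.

Ranks of variable 1: 5, 4, 3, 2, 1
Ranks of variable 2: 1, 3, 5, 4, 2
d = r₁ − r₂: 4, 1, -2, -2, -1
d²: 16, 1, 4, 4, 1; Σd² = 26
ρ = 1 − 6·26/(5·24) = 1 − 156/120 = -0.300

-0.300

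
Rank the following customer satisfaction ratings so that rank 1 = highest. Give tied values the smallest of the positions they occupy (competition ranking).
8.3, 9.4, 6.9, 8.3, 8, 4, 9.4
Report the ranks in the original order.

3, 1, 6, 3, 5, 7, 1

Sorted (descending): 9.4, 9.4, 8.3, 8.3, 8, 6.9, 4
The 2 values of 9.4 occupy positions 1–2 → each gets rank 1.
The 2 values of 8.3 occupy positions 3–4 → each gets rank 3.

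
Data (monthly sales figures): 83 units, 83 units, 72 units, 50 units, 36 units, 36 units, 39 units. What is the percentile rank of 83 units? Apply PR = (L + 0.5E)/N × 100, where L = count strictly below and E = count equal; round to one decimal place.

85.7

N = 7.
Strictly below 83: 5. Equal to 83: 2.
PR = (5 + 0.5·2)/7 × 100 = 85.7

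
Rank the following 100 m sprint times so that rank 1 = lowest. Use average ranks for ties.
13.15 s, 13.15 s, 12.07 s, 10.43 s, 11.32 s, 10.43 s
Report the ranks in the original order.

5.5, 5.5, 4, 1.5, 3, 1.5

Sorted (ascending): 10.43, 10.43, 11.32, 12.07, 13.15, 13.15
The 2 values of 10.43 occupy positions 1–2 → average rank (1+2)/2 = 1.5.
The 2 values of 13.15 occupy positions 5–6 → average rank (5+6)/2 = 5.5.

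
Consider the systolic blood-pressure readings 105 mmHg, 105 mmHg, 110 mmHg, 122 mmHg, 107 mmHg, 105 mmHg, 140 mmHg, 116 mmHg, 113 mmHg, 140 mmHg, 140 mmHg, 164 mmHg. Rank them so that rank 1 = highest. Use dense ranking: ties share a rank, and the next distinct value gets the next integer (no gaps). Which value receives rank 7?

107

Sorted (descending): 164, 140, 140, 140, 122, 116, 113, 110, 107, 105, 105, 105
The 3 values of 140 share dense rank 2.
The 3 values of 105 share dense rank 8.
Remaining distinct values take the next consecutive integers.
Rank 7 → value 107.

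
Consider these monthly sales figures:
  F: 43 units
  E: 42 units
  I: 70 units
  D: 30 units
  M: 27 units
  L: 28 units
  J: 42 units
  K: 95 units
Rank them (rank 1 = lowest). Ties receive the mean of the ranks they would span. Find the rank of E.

4.5

Sorted (ascending): 27, 28, 30, 42, 42, 43, 70, 95
The 2 values of 42 occupy positions 4–5 → average rank (4+5)/2 = 4.5.
E has value 42 units → rank 4.5.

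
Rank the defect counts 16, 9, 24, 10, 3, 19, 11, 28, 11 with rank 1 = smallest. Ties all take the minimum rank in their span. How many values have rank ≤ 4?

Sorted (ascending): 3, 9, 10, 11, 11, 16, 19, 24, 28
The 2 values of 11 occupy positions 4–5 → each gets rank 4.
Ranks ≤ 4: {1, 2, 3, 4, 4} → 5 values.

5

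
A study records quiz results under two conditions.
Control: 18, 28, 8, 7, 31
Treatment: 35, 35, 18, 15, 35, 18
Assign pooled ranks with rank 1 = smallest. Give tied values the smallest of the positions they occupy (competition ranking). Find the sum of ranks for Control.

22

Sorted (ascending): 7, 8, 15, 18, 18, 18, 28, 31, 35, 35, 35
The 3 values of 18 occupy positions 4–6 → each gets rank 4.
The 3 values of 35 occupy positions 9–11 → each gets rank 9.
Control values → pooled ranks: 18→4, 28→7, 8→2, 7→1, 31→8
Rank sum = 4 + 7 + 2 + 1 + 8 = 22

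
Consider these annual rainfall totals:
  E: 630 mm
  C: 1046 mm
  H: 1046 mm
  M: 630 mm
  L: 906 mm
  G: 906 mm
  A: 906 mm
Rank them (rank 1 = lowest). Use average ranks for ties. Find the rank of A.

Sorted (ascending): 630, 630, 906, 906, 906, 1046, 1046
The 2 values of 630 occupy positions 1–2 → average rank (1+2)/2 = 1.5.
The 3 values of 906 occupy positions 3–5 → average rank 4.
The 2 values of 1046 occupy positions 6–7 → average rank (6+7)/2 = 6.5.
A has value 906 mm → rank 4.

4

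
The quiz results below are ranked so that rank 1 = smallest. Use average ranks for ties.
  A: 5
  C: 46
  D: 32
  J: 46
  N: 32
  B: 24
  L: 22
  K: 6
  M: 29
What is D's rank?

6.5

Sorted (ascending): 5, 6, 22, 24, 29, 32, 32, 46, 46
The 2 values of 32 occupy positions 6–7 → average rank (6+7)/2 = 6.5.
The 2 values of 46 occupy positions 8–9 → average rank (8+9)/2 = 8.5.
D has value 32 → rank 6.5.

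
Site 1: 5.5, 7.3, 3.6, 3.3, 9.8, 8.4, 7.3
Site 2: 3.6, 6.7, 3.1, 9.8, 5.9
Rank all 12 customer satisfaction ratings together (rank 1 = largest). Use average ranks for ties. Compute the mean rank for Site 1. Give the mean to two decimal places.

Sorted (descending): 9.8, 9.8, 8.4, 7.3, 7.3, 6.7, 5.9, 5.5, 3.6, 3.6, 3.3, 3.1
The 2 values of 9.8 occupy positions 1–2 → average rank (1+2)/2 = 1.5.
The 2 values of 7.3 occupy positions 4–5 → average rank (4+5)/2 = 4.5.
The 2 values of 3.6 occupy positions 9–10 → average rank (9+10)/2 = 9.5.
Site 1 values → pooled ranks: 5.5→8, 7.3→4.5, 3.6→9.5, 3.3→11, 9.8→1.5, 8.4→3, 7.3→4.5
Mean rank = (8 + 4.5 + 9.5 + 11 + 1.5 + 3 + 4.5) / 7 = 6.00

6.00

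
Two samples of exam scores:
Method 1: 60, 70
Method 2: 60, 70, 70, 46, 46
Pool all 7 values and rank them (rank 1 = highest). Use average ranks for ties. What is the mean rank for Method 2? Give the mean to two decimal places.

4.30

Sorted (descending): 70, 70, 70, 60, 60, 46, 46
The 3 values of 70 occupy positions 1–3 → average rank 2.
The 2 values of 60 occupy positions 4–5 → average rank (4+5)/2 = 4.5.
The 2 values of 46 occupy positions 6–7 → average rank (6+7)/2 = 6.5.
Method 2 values → pooled ranks: 60→4.5, 70→2, 70→2, 46→6.5, 46→6.5
Mean rank = (4.5 + 2 + 2 + 6.5 + 6.5) / 5 = 4.30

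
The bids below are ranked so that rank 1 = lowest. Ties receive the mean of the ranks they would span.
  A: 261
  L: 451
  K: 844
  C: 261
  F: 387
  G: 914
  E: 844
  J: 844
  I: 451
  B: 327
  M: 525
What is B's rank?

Sorted (ascending): 261, 261, 327, 387, 451, 451, 525, 844, 844, 844, 914
The 2 values of 261 occupy positions 1–2 → average rank (1+2)/2 = 1.5.
The 2 values of 451 occupy positions 5–6 → average rank (5+6)/2 = 5.5.
The 3 values of 844 occupy positions 8–10 → average rank 9.
B has value 327 → rank 3.

3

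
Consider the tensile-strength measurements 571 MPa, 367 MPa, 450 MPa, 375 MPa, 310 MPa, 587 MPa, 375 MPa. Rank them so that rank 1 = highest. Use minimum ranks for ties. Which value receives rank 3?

450

Sorted (descending): 587, 571, 450, 375, 375, 367, 310
The 2 values of 375 occupy positions 4–5 → each gets rank 4.
Rank 3 → value 450.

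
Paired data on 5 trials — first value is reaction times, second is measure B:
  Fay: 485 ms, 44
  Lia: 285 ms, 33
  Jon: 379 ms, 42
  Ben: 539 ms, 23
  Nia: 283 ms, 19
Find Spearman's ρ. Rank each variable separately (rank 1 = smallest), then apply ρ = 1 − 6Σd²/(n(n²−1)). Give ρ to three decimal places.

0.400

Ranks of variable 1: 4, 2, 3, 5, 1
Ranks of variable 2: 5, 3, 4, 2, 1
d = r₁ − r₂: -1, -1, -1, 3, 0
d²: 1, 1, 1, 9, 0; Σd² = 12
ρ = 1 − 6·12/(5·24) = 1 − 72/120 = 0.400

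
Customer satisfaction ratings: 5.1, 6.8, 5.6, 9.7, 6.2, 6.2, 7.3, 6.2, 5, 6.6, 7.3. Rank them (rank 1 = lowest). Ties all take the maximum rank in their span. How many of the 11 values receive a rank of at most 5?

3

Sorted (ascending): 5, 5.1, 5.6, 6.2, 6.2, 6.2, 6.6, 6.8, 7.3, 7.3, 9.7
The 3 values of 6.2 occupy positions 4–6 → each gets rank 6.
The 2 values of 7.3 occupy positions 9–10 → each gets rank 10.
Ranks ≤ 5: {1, 2, 3} → 3 values.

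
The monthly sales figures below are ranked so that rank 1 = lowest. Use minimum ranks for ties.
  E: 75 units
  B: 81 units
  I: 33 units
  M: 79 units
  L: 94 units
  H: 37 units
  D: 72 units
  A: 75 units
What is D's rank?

3

Sorted (ascending): 33, 37, 72, 75, 75, 79, 81, 94
The 2 values of 75 occupy positions 4–5 → each gets rank 4.
D has value 72 units → rank 3.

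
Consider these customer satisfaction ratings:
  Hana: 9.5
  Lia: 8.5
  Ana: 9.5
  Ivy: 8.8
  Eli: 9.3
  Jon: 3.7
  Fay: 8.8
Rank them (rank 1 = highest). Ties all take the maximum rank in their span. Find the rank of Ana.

2

Sorted (descending): 9.5, 9.5, 9.3, 8.8, 8.8, 8.5, 3.7
The 2 values of 9.5 occupy positions 1–2 → each gets rank 2.
The 2 values of 8.8 occupy positions 4–5 → each gets rank 5.
Ana has value 9.5 → rank 2.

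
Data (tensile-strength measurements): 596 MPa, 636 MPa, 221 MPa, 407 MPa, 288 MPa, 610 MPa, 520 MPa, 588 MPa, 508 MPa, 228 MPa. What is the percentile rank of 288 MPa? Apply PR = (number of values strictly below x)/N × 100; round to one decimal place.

N = 10.
Strictly below 288: 2. Equal to 288: 1.
PR = 2/10 × 100 = 20.0

20.0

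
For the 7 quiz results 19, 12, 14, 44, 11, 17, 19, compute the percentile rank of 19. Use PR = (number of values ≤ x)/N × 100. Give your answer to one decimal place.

85.7

N = 7.
Strictly below 19: 4. Equal to 19: 2.
PR = 6/7 × 100 = 85.7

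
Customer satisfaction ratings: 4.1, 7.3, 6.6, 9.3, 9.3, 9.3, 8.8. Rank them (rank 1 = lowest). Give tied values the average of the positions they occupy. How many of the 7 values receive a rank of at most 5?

4

Sorted (ascending): 4.1, 6.6, 7.3, 8.8, 9.3, 9.3, 9.3
The 3 values of 9.3 occupy positions 5–7 → average rank 6.
Ranks ≤ 5: {1, 2, 3, 4} → 4 values.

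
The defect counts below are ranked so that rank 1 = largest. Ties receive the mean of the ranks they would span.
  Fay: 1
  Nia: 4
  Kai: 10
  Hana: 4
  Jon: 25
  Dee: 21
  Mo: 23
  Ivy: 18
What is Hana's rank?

Sorted (descending): 25, 23, 21, 18, 10, 4, 4, 1
The 2 values of 4 occupy positions 6–7 → average rank (6+7)/2 = 6.5.
Hana has value 4 → rank 6.5.

6.5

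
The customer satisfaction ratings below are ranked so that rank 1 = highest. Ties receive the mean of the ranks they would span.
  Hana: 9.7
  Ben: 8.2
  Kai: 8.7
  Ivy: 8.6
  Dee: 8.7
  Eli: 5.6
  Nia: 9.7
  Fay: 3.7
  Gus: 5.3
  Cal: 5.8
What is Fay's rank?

10

Sorted (descending): 9.7, 9.7, 8.7, 8.7, 8.6, 8.2, 5.8, 5.6, 5.3, 3.7
The 2 values of 9.7 occupy positions 1–2 → average rank (1+2)/2 = 1.5.
The 2 values of 8.7 occupy positions 3–4 → average rank (3+4)/2 = 3.5.
Fay has value 3.7 → rank 10.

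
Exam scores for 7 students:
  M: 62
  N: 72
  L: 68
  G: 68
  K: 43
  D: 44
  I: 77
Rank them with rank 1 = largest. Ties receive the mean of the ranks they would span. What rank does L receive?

3.5

Sorted (descending): 77, 72, 68, 68, 62, 44, 43
The 2 values of 68 occupy positions 3–4 → average rank (3+4)/2 = 3.5.
L has value 68 → rank 3.5.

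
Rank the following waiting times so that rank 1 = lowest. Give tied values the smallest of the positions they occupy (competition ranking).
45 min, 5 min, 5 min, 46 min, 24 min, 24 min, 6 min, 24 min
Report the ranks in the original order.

Sorted (ascending): 5, 5, 6, 24, 24, 24, 45, 46
The 2 values of 5 occupy positions 1–2 → each gets rank 1.
The 3 values of 24 occupy positions 4–6 → each gets rank 4.

7, 1, 1, 8, 4, 4, 3, 4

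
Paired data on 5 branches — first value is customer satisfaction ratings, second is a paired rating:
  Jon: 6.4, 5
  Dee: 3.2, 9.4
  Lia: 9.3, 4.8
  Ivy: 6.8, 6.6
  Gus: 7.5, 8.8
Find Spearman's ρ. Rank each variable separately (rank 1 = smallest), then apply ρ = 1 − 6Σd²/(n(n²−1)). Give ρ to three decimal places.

Ranks of variable 1: 2, 1, 5, 3, 4
Ranks of variable 2: 2, 5, 1, 3, 4
d = r₁ − r₂: 0, -4, 4, 0, 0
d²: 0, 16, 16, 0, 0; Σd² = 32
ρ = 1 − 6·32/(5·24) = 1 − 192/120 = -0.600

-0.600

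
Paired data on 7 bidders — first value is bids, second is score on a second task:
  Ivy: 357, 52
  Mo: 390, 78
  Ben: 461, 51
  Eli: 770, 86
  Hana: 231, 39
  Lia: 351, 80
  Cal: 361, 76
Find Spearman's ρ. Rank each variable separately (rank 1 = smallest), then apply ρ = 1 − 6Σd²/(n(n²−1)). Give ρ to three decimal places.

Ranks of variable 1: 3, 5, 6, 7, 1, 2, 4
Ranks of variable 2: 3, 5, 2, 7, 1, 6, 4
d = r₁ − r₂: 0, 0, 4, 0, 0, -4, 0
d²: 0, 0, 16, 0, 0, 16, 0; Σd² = 32
ρ = 1 − 6·32/(7·48) = 1 − 192/336 = 0.429

0.429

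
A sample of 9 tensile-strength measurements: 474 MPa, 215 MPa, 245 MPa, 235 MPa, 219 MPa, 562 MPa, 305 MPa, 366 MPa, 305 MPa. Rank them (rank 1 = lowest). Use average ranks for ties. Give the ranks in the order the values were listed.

8, 1, 4, 3, 2, 9, 5.5, 7, 5.5

Sorted (ascending): 215, 219, 235, 245, 305, 305, 366, 474, 562
The 2 values of 305 occupy positions 5–6 → average rank (5+6)/2 = 5.5.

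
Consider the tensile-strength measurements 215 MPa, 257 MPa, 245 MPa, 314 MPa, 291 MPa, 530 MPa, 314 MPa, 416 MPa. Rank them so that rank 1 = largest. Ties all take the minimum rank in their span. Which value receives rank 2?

416

Sorted (descending): 530, 416, 314, 314, 291, 257, 245, 215
The 2 values of 314 occupy positions 3–4 → each gets rank 3.
Rank 2 → value 416.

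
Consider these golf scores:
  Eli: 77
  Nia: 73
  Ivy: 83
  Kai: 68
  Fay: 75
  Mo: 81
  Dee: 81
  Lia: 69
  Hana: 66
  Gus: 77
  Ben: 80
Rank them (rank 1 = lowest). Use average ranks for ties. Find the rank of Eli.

Sorted (ascending): 66, 68, 69, 73, 75, 77, 77, 80, 81, 81, 83
The 2 values of 77 occupy positions 6–7 → average rank (6+7)/2 = 6.5.
The 2 values of 81 occupy positions 9–10 → average rank (9+10)/2 = 9.5.
Eli has value 77 → rank 6.5.

6.5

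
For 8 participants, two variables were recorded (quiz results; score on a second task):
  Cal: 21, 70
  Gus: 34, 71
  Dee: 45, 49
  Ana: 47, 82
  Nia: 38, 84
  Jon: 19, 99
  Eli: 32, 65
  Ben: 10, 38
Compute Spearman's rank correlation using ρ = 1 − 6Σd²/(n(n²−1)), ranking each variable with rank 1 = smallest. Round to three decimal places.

0.190

Ranks of variable 1: 3, 5, 7, 8, 6, 2, 4, 1
Ranks of variable 2: 4, 5, 2, 6, 7, 8, 3, 1
d = r₁ − r₂: -1, 0, 5, 2, -1, -6, 1, 0
d²: 1, 0, 25, 4, 1, 36, 1, 0; Σd² = 68
ρ = 1 − 6·68/(8·63) = 1 − 408/504 = 0.190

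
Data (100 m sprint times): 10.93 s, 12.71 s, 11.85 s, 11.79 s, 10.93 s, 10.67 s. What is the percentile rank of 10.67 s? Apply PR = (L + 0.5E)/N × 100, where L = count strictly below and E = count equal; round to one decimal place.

N = 6.
Strictly below 10.67: 0. Equal to 10.67: 1.
PR = (0 + 0.5·1)/6 × 100 = 8.3

8.3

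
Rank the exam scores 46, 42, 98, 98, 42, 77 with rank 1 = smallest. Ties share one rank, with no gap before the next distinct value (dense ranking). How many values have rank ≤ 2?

Sorted (ascending): 42, 42, 46, 77, 98, 98
The 2 values of 42 share dense rank 1.
The 2 values of 98 share dense rank 4.
Remaining distinct values take the next consecutive integers.
Ranks ≤ 2: {1, 1, 2} → 3 values.

3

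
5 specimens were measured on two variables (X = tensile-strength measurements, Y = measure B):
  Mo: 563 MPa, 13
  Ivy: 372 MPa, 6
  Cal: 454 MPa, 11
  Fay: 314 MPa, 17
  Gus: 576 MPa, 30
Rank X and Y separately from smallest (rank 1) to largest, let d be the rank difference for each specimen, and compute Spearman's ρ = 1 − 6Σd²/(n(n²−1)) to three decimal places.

Ranks of variable 1: 4, 2, 3, 1, 5
Ranks of variable 2: 3, 1, 2, 4, 5
d = r₁ − r₂: 1, 1, 1, -3, 0
d²: 1, 1, 1, 9, 0; Σd² = 12
ρ = 1 − 6·12/(5·24) = 1 − 72/120 = 0.400

0.400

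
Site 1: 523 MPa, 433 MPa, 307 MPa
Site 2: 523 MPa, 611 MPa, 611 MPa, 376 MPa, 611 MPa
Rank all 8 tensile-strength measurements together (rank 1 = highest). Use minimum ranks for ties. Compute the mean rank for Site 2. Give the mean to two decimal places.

2.80

Sorted (descending): 611, 611, 611, 523, 523, 433, 376, 307
The 3 values of 611 occupy positions 1–3 → each gets rank 1.
The 2 values of 523 occupy positions 4–5 → each gets rank 4.
Site 2 values → pooled ranks: 523→4, 611→1, 611→1, 376→7, 611→1
Mean rank = (4 + 1 + 1 + 7 + 1) / 5 = 2.80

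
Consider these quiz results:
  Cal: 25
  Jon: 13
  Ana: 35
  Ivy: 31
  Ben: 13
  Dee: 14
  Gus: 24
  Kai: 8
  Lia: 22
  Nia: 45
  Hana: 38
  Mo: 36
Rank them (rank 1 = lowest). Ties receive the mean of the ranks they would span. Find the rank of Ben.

Sorted (ascending): 8, 13, 13, 14, 22, 24, 25, 31, 35, 36, 38, 45
The 2 values of 13 occupy positions 2–3 → average rank (2+3)/2 = 2.5.
Ben has value 13 → rank 2.5.

2.5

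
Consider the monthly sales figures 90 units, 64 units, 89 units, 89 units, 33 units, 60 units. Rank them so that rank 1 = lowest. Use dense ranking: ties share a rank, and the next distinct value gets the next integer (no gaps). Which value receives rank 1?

Sorted (ascending): 33, 60, 64, 89, 89, 90
The 2 values of 89 share dense rank 4.
Remaining distinct values take the next consecutive integers.
Rank 1 → value 33.

33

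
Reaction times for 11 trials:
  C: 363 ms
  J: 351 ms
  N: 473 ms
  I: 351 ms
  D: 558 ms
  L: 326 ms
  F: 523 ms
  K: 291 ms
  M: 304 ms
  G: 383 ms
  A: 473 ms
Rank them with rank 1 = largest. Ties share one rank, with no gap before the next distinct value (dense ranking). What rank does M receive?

Sorted (descending): 558, 523, 473, 473, 383, 363, 351, 351, 326, 304, 291
The 2 values of 473 share dense rank 3.
The 2 values of 351 share dense rank 6.
Remaining distinct values take the next consecutive integers.
M has value 304 ms → rank 8.

8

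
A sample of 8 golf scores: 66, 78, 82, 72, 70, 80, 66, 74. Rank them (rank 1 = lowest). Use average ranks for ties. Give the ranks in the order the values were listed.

1.5, 6, 8, 4, 3, 7, 1.5, 5

Sorted (ascending): 66, 66, 70, 72, 74, 78, 80, 82
The 2 values of 66 occupy positions 1–2 → average rank (1+2)/2 = 1.5.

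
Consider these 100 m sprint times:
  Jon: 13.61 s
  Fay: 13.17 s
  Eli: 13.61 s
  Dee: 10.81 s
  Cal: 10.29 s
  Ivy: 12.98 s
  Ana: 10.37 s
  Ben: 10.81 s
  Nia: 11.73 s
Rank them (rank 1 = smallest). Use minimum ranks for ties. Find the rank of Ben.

Sorted (ascending): 10.29, 10.37, 10.81, 10.81, 11.73, 12.98, 13.17, 13.61, 13.61
The 2 values of 10.81 occupy positions 3–4 → each gets rank 3.
The 2 values of 13.61 occupy positions 8–9 → each gets rank 8.
Ben has value 10.81 s → rank 3.

3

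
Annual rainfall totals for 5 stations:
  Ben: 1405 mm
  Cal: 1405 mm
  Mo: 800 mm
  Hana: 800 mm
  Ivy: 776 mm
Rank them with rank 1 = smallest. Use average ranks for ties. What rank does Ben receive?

Sorted (ascending): 776, 800, 800, 1405, 1405
The 2 values of 800 occupy positions 2–3 → average rank (2+3)/2 = 2.5.
The 2 values of 1405 occupy positions 4–5 → average rank (4+5)/2 = 4.5.
Ben has value 1405 mm → rank 4.5.

4.5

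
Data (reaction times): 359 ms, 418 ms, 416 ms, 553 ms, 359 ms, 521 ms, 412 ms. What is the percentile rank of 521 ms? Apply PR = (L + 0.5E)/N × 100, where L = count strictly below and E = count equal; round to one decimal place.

N = 7.
Strictly below 521: 5. Equal to 521: 1.
PR = (5 + 0.5·1)/7 × 100 = 78.6

78.6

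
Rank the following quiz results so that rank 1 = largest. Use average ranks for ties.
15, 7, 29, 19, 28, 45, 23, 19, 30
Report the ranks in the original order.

8, 9, 3, 6.5, 4, 1, 5, 6.5, 2

Sorted (descending): 45, 30, 29, 28, 23, 19, 19, 15, 7
The 2 values of 19 occupy positions 6–7 → average rank (6+7)/2 = 6.5.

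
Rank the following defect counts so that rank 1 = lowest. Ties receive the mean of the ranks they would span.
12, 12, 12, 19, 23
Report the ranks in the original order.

2, 2, 2, 4, 5

Sorted (ascending): 12, 12, 12, 19, 23
The 3 values of 12 occupy positions 1–3 → average rank 2.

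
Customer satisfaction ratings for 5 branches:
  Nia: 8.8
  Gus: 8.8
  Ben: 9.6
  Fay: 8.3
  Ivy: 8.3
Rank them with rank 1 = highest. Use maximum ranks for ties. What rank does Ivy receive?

5

Sorted (descending): 9.6, 8.8, 8.8, 8.3, 8.3
The 2 values of 8.8 occupy positions 2–3 → each gets rank 3.
The 2 values of 8.3 occupy positions 4–5 → each gets rank 5.
Ivy has value 8.3 → rank 5.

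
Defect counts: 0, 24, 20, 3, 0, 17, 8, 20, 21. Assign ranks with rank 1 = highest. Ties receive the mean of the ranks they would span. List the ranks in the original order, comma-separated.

Sorted (descending): 24, 21, 20, 20, 17, 8, 3, 0, 0
The 2 values of 20 occupy positions 3–4 → average rank (3+4)/2 = 3.5.
The 2 values of 0 occupy positions 8–9 → average rank (8+9)/2 = 8.5.

8.5, 1, 3.5, 7, 8.5, 5, 6, 3.5, 2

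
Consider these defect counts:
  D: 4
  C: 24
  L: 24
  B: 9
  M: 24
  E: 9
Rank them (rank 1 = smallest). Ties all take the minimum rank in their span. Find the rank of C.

Sorted (ascending): 4, 9, 9, 24, 24, 24
The 2 values of 9 occupy positions 2–3 → each gets rank 2.
The 3 values of 24 occupy positions 4–6 → each gets rank 4.
C has value 24 → rank 4.

4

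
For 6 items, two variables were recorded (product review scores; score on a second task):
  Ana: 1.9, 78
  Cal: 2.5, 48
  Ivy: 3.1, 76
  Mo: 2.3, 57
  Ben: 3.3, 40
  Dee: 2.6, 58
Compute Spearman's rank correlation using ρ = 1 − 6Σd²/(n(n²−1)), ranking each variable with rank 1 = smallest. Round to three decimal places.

Ranks of variable 1: 1, 3, 5, 2, 6, 4
Ranks of variable 2: 6, 2, 5, 3, 1, 4
d = r₁ − r₂: -5, 1, 0, -1, 5, 0
d²: 25, 1, 0, 1, 25, 0; Σd² = 52
ρ = 1 − 6·52/(6·35) = 1 − 312/210 = -0.486

-0.486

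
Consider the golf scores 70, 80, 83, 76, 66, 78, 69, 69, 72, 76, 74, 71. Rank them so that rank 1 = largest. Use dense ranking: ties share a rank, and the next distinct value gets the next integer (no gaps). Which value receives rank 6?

72

Sorted (descending): 83, 80, 78, 76, 76, 74, 72, 71, 70, 69, 69, 66
The 2 values of 76 share dense rank 4.
The 2 values of 69 share dense rank 9.
Remaining distinct values take the next consecutive integers.
Rank 6 → value 72.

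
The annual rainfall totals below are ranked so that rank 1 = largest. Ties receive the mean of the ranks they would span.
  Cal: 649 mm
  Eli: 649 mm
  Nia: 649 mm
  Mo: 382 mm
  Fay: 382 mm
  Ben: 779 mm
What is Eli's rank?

3

Sorted (descending): 779, 649, 649, 649, 382, 382
The 3 values of 649 occupy positions 2–4 → average rank 3.
The 2 values of 382 occupy positions 5–6 → average rank (5+6)/2 = 5.5.
Eli has value 649 mm → rank 3.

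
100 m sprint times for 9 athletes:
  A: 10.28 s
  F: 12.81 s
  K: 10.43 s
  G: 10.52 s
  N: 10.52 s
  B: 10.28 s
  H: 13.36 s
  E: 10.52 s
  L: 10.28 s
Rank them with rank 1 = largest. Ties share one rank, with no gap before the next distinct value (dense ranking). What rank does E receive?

3

Sorted (descending): 13.36, 12.81, 10.52, 10.52, 10.52, 10.43, 10.28, 10.28, 10.28
The 3 values of 10.52 share dense rank 3.
The 3 values of 10.28 share dense rank 5.
Remaining distinct values take the next consecutive integers.
E has value 10.52 s → rank 3.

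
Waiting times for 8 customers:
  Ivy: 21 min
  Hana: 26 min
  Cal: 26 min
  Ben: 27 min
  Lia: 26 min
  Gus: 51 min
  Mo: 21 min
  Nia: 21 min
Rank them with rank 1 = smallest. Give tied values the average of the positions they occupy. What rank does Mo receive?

2

Sorted (ascending): 21, 21, 21, 26, 26, 26, 27, 51
The 3 values of 21 occupy positions 1–3 → average rank 2.
The 3 values of 26 occupy positions 4–6 → average rank 5.
Mo has value 21 min → rank 2.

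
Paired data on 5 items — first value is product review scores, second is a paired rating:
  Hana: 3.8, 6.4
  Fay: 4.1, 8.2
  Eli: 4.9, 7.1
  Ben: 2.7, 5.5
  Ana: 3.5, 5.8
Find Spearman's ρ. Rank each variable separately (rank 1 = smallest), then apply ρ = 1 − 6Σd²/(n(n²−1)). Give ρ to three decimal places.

0.900

Ranks of variable 1: 3, 4, 5, 1, 2
Ranks of variable 2: 3, 5, 4, 1, 2
d = r₁ − r₂: 0, -1, 1, 0, 0
d²: 0, 1, 1, 0, 0; Σd² = 2
ρ = 1 − 6·2/(5·24) = 1 − 12/120 = 0.900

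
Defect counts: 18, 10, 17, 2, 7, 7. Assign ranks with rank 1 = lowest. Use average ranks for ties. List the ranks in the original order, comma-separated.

Sorted (ascending): 2, 7, 7, 10, 17, 18
The 2 values of 7 occupy positions 2–3 → average rank (2+3)/2 = 2.5.

6, 4, 5, 1, 2.5, 2.5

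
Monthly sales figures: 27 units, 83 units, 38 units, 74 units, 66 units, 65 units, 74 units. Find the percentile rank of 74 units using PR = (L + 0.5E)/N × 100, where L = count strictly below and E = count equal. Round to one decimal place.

N = 7.
Strictly below 74: 4. Equal to 74: 2.
PR = (4 + 0.5·2)/7 × 100 = 71.4

71.4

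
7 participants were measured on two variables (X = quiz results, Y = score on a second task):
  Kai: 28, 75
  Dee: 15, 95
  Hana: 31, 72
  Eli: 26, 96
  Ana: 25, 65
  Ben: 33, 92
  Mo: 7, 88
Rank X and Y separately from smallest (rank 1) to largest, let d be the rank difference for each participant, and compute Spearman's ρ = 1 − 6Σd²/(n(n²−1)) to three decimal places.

Ranks of variable 1: 5, 2, 6, 4, 3, 7, 1
Ranks of variable 2: 3, 6, 2, 7, 1, 5, 4
d = r₁ − r₂: 2, -4, 4, -3, 2, 2, -3
d²: 4, 16, 16, 9, 4, 4, 9; Σd² = 62
ρ = 1 − 6·62/(7·48) = 1 − 372/336 = -0.107

-0.107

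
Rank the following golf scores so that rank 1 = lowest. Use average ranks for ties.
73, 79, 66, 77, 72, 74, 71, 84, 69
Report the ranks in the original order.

5, 8, 1, 7, 4, 6, 3, 9, 2

Sorted (ascending): 66, 69, 71, 72, 73, 74, 77, 79, 84
No ties — each value takes its position as its rank.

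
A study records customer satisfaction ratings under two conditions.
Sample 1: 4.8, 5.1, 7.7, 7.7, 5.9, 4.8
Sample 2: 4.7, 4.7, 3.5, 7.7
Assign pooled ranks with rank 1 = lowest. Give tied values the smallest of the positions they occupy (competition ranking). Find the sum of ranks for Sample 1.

37

Sorted (ascending): 3.5, 4.7, 4.7, 4.8, 4.8, 5.1, 5.9, 7.7, 7.7, 7.7
The 2 values of 4.7 occupy positions 2–3 → each gets rank 2.
The 2 values of 4.8 occupy positions 4–5 → each gets rank 4.
The 3 values of 7.7 occupy positions 8–10 → each gets rank 8.
Sample 1 values → pooled ranks: 4.8→4, 5.1→6, 7.7→8, 7.7→8, 5.9→7, 4.8→4
Rank sum = 4 + 6 + 8 + 8 + 7 + 4 = 37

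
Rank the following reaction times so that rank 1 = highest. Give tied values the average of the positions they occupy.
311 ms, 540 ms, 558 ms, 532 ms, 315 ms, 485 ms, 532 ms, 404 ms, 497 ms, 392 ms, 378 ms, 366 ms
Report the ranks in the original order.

Sorted (descending): 558, 540, 532, 532, 497, 485, 404, 392, 378, 366, 315, 311
The 2 values of 532 occupy positions 3–4 → average rank (3+4)/2 = 3.5.

12, 2, 1, 3.5, 11, 6, 3.5, 7, 5, 8, 9, 10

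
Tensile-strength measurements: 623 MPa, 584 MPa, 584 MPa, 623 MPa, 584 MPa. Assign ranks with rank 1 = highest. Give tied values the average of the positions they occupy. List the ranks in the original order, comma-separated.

1.5, 4, 4, 1.5, 4

Sorted (descending): 623, 623, 584, 584, 584
The 2 values of 623 occupy positions 1–2 → average rank (1+2)/2 = 1.5.
The 3 values of 584 occupy positions 3–5 → average rank 4.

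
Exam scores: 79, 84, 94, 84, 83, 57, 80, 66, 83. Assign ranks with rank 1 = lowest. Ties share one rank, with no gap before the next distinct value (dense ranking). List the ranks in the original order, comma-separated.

3, 6, 7, 6, 5, 1, 4, 2, 5

Sorted (ascending): 57, 66, 79, 80, 83, 83, 84, 84, 94
The 2 values of 83 share dense rank 5.
The 2 values of 84 share dense rank 6.
Remaining distinct values take the next consecutive integers.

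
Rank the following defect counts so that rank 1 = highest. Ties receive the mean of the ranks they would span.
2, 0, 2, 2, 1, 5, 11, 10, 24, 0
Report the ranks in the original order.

Sorted (descending): 24, 11, 10, 5, 2, 2, 2, 1, 0, 0
The 3 values of 2 occupy positions 5–7 → average rank 6.
The 2 values of 0 occupy positions 9–10 → average rank (9+10)/2 = 9.5.

6, 9.5, 6, 6, 8, 4, 2, 3, 1, 9.5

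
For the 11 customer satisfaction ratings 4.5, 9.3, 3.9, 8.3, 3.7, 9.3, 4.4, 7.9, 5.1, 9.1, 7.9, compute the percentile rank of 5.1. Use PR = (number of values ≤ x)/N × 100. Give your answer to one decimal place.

N = 11.
Strictly below 5.1: 4. Equal to 5.1: 1.
PR = 5/11 × 100 = 45.5

45.5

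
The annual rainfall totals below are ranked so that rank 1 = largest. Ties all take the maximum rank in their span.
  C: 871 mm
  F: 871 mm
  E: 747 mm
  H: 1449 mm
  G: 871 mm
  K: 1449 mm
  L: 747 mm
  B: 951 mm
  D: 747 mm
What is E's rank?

9

Sorted (descending): 1449, 1449, 951, 871, 871, 871, 747, 747, 747
The 2 values of 1449 occupy positions 1–2 → each gets rank 2.
The 3 values of 871 occupy positions 4–6 → each gets rank 6.
The 3 values of 747 occupy positions 7–9 → each gets rank 9.
E has value 747 mm → rank 9.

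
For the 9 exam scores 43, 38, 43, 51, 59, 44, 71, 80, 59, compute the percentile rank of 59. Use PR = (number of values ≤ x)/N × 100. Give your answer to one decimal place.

77.8

N = 9.
Strictly below 59: 5. Equal to 59: 2.
PR = 7/9 × 100 = 77.8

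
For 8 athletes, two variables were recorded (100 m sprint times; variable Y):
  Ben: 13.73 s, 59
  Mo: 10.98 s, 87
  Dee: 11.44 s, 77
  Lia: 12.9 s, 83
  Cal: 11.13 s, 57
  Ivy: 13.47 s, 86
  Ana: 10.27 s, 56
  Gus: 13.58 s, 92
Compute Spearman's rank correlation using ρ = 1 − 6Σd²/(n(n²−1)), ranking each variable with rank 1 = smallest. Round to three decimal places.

0.381

Ranks of variable 1: 8, 2, 4, 5, 3, 6, 1, 7
Ranks of variable 2: 3, 7, 4, 5, 2, 6, 1, 8
d = r₁ − r₂: 5, -5, 0, 0, 1, 0, 0, -1
d²: 25, 25, 0, 0, 1, 0, 0, 1; Σd² = 52
ρ = 1 − 6·52/(8·63) = 1 − 312/504 = 0.381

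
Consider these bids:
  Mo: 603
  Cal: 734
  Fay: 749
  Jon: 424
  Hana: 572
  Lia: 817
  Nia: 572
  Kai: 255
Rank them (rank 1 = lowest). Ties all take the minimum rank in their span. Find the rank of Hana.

3

Sorted (ascending): 255, 424, 572, 572, 603, 734, 749, 817
The 2 values of 572 occupy positions 3–4 → each gets rank 3.
Hana has value 572 → rank 3.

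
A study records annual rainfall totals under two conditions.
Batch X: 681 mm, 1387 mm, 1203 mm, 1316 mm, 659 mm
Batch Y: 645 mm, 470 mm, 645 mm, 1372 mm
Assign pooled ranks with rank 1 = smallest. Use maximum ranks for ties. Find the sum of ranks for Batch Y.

Sorted (ascending): 470, 645, 645, 659, 681, 1203, 1316, 1372, 1387
The 2 values of 645 occupy positions 2–3 → each gets rank 3.
Batch Y values → pooled ranks: 645→3, 470→1, 645→3, 1372→8
Rank sum = 3 + 1 + 3 + 8 = 15

15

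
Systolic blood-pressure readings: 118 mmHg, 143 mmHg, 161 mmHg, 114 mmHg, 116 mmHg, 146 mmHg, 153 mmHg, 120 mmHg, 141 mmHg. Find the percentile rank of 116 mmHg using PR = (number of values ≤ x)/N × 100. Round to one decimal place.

22.2

N = 9.
Strictly below 116: 1. Equal to 116: 1.
PR = 2/9 × 100 = 22.2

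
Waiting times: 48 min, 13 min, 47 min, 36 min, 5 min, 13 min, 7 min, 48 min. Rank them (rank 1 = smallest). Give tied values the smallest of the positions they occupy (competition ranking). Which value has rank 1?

5

Sorted (ascending): 5, 7, 13, 13, 36, 47, 48, 48
The 2 values of 13 occupy positions 3–4 → each gets rank 3.
The 2 values of 48 occupy positions 7–8 → each gets rank 7.
Rank 1 → value 5.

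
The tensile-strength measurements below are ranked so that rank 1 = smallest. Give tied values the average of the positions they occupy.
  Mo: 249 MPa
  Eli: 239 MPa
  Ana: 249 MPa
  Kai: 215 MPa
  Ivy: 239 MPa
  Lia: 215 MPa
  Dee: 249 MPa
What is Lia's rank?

1.5

Sorted (ascending): 215, 215, 239, 239, 249, 249, 249
The 2 values of 215 occupy positions 1–2 → average rank (1+2)/2 = 1.5.
The 2 values of 239 occupy positions 3–4 → average rank (3+4)/2 = 3.5.
The 3 values of 249 occupy positions 5–7 → average rank 6.
Lia has value 215 MPa → rank 1.5.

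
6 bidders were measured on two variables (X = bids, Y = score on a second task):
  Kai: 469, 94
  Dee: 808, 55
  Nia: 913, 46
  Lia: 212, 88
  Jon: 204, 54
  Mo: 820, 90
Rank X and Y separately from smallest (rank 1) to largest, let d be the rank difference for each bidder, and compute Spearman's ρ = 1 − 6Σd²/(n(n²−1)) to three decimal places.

Ranks of variable 1: 3, 4, 6, 2, 1, 5
Ranks of variable 2: 6, 3, 1, 4, 2, 5
d = r₁ − r₂: -3, 1, 5, -2, -1, 0
d²: 9, 1, 25, 4, 1, 0; Σd² = 40
ρ = 1 − 6·40/(6·35) = 1 − 240/210 = -0.143

-0.143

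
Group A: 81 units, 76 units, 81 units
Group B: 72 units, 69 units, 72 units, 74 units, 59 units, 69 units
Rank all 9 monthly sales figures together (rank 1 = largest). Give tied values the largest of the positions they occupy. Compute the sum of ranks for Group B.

Sorted (descending): 81, 81, 76, 74, 72, 72, 69, 69, 59
The 2 values of 81 occupy positions 1–2 → each gets rank 2.
The 2 values of 72 occupy positions 5–6 → each gets rank 6.
The 2 values of 69 occupy positions 7–8 → each gets rank 8.
Group B values → pooled ranks: 72→6, 69→8, 72→6, 74→4, 59→9, 69→8
Rank sum = 6 + 8 + 6 + 4 + 9 + 8 = 41

41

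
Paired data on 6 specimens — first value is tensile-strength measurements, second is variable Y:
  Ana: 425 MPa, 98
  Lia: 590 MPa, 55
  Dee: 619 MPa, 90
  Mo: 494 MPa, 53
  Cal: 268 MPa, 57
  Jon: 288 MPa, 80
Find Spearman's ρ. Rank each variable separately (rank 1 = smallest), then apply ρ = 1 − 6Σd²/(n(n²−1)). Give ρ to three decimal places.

-0.029

Ranks of variable 1: 3, 5, 6, 4, 1, 2
Ranks of variable 2: 6, 2, 5, 1, 3, 4
d = r₁ − r₂: -3, 3, 1, 3, -2, -2
d²: 9, 9, 1, 9, 4, 4; Σd² = 36
ρ = 1 − 6·36/(6·35) = 1 − 216/210 = -0.029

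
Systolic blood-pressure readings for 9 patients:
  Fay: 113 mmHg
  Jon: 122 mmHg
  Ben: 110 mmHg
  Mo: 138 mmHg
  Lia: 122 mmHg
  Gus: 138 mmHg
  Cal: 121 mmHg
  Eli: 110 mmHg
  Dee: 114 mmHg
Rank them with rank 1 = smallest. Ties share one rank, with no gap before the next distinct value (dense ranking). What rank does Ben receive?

Sorted (ascending): 110, 110, 113, 114, 121, 122, 122, 138, 138
The 2 values of 110 share dense rank 1.
The 2 values of 122 share dense rank 5.
The 2 values of 138 share dense rank 6.
Remaining distinct values take the next consecutive integers.
Ben has value 110 mmHg → rank 1.

1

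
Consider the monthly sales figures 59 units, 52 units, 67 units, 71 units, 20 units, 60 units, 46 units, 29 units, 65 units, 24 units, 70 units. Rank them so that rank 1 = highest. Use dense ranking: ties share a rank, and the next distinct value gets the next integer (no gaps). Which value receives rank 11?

Sorted (descending): 71, 70, 67, 65, 60, 59, 52, 46, 29, 24, 20
No ties — each value takes its position as its rank.
Rank 11 → value 20.

20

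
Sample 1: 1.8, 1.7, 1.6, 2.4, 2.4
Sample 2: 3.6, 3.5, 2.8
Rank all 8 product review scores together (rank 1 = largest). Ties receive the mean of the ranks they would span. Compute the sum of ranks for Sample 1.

30

Sorted (descending): 3.6, 3.5, 2.8, 2.4, 2.4, 1.8, 1.7, 1.6
The 2 values of 2.4 occupy positions 4–5 → average rank (4+5)/2 = 4.5.
Sample 1 values → pooled ranks: 1.8→6, 1.7→7, 1.6→8, 2.4→4.5, 2.4→4.5
Rank sum = 6 + 7 + 8 + 4.5 + 4.5 = 30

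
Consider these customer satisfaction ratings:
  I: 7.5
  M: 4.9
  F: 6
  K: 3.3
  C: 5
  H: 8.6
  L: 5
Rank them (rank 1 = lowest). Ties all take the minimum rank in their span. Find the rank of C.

3

Sorted (ascending): 3.3, 4.9, 5, 5, 6, 7.5, 8.6
The 2 values of 5 occupy positions 3–4 → each gets rank 3.
C has value 5 → rank 3.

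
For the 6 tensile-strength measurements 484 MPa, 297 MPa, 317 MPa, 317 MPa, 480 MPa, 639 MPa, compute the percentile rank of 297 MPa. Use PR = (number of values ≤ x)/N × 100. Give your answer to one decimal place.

N = 6.
Strictly below 297: 0. Equal to 297: 1.
PR = 1/6 × 100 = 16.7

16.7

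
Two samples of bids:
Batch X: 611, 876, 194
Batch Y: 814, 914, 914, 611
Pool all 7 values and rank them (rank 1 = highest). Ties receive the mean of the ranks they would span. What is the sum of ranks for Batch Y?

12.5

Sorted (descending): 914, 914, 876, 814, 611, 611, 194
The 2 values of 914 occupy positions 1–2 → average rank (1+2)/2 = 1.5.
The 2 values of 611 occupy positions 5–6 → average rank (5+6)/2 = 5.5.
Batch Y values → pooled ranks: 814→4, 914→1.5, 914→1.5, 611→5.5
Rank sum = 4 + 1.5 + 1.5 + 5.5 = 12.5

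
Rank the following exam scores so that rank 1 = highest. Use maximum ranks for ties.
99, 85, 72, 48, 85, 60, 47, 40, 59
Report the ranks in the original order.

Sorted (descending): 99, 85, 85, 72, 60, 59, 48, 47, 40
The 2 values of 85 occupy positions 2–3 → each gets rank 3.

1, 3, 4, 7, 3, 5, 8, 9, 6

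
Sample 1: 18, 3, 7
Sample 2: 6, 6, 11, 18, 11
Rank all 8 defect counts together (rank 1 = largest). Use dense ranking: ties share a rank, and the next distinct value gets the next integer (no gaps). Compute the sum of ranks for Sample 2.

13

Sorted (descending): 18, 18, 11, 11, 7, 6, 6, 3
The 2 values of 18 share dense rank 1.
The 2 values of 11 share dense rank 2.
The 2 values of 6 share dense rank 4.
Remaining distinct values take the next consecutive integers.
Sample 2 values → pooled ranks: 6→4, 6→4, 11→2, 18→1, 11→2
Rank sum = 4 + 4 + 2 + 1 + 2 = 13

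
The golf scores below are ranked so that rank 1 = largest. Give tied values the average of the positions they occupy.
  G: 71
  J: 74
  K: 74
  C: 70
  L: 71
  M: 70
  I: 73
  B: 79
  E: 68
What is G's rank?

Sorted (descending): 79, 74, 74, 73, 71, 71, 70, 70, 68
The 2 values of 74 occupy positions 2–3 → average rank (2+3)/2 = 2.5.
The 2 values of 71 occupy positions 5–6 → average rank (5+6)/2 = 5.5.
The 2 values of 70 occupy positions 7–8 → average rank (7+8)/2 = 7.5.
G has value 71 → rank 5.5.

5.5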